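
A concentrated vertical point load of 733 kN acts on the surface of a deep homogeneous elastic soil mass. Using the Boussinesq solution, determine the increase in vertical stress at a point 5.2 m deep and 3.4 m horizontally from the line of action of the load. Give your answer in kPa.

Boussinesq vertical stress below a point load on an elastic half-space:
Δσ_z = 3P/(2πz²) · [1 + (r/z)²]^(−5/2)
r/z = 3.4/5.2 = 0.65385; [1+(r/z)²]^(−5/2) = 0.41072.
Δσ_z = 3×733/(2π×5.2²) × 0.41072 = 12.943 × 0.41072 = 5.316 kPa

Δσ_z ≈ 5.32 kPa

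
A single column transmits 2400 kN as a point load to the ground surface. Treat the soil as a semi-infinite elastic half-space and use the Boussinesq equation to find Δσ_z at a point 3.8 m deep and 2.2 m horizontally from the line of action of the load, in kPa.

Δσ_z ≈ 38.5 kPa

Boussinesq vertical stress below a point load on an elastic half-space:
Δσ_z = 3P/(2πz²) · [1 + (r/z)²]^(−5/2)
r/z = 2.2/3.8 = 0.57895; [1+(r/z)²]^(−5/2) = 0.48546.
Δσ_z = 3×2400/(2π×3.8²) × 0.48546 = 79.357 × 0.48546 = 38.52 kPa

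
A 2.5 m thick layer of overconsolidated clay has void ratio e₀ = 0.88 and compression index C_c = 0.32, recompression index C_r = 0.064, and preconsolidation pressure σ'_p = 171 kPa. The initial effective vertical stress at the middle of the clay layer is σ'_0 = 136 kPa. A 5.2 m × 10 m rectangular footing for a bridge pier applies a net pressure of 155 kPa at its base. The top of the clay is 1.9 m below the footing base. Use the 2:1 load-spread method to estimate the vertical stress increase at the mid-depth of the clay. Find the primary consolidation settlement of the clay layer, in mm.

Mid-depth of clay below the footing base: z = 1.9 + 2.5/2 = 3.15 m.
Stress increase at mid-clay by the 2:1 spreading method:
Δσ = qBL/((B+z)(L+z)) = 155×5.2×10/((5.2+3.15)(10+3.15)) = 73.405 kPa
Final effective stress: σ'_f = 136 + 73.405 = 209.41 kPa.
σ'_f = 209.41 > σ'_p = 171 kPa, so the stress path crosses the preconsolidation pressure — recompression up to σ'_p, then virgin compression beyond:
S_c = H/(1+e₀)·[C_r·log₁₀(σ'_p/σ'_0) + C_c·log₁₀(σ'_f/σ'_p)]
    = 2.5/1.88 × [0.064×log₁₀(171/136) + 0.32×log₁₀(209.41/171)]
    = 1.3298 × [0.0063653 + 0.02816] = 0.04591 m

S_c ≈ 45.9 mm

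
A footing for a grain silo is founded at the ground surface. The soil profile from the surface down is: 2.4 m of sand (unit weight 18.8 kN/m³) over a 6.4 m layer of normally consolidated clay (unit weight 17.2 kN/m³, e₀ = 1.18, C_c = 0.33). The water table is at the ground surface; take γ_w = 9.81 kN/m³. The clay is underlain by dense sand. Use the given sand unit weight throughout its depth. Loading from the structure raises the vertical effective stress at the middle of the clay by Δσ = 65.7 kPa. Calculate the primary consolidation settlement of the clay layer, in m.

Mid-depth of clay below the ground surface: z = 2.4 + 6.4/2 = 5.6 m.
Total vertical stress at mid-clay: σ_v = 18.8×2.4 + 17.2×3.2 = 100.16 kPa.
Pore pressure: u = 9.81×(5.6 − 0) = 54.936 kPa.
Initial effective stress: σ'_0 = σ_v − u = 100.16 − 54.936 = 45.224 kPa.
Final effective stress: σ'_f = σ'_0 + Δσ = 45.224 + 65.7 = 110.92 kPa.
Normally consolidated clay, so the full stress increment lies on the virgin compression line:
S_c = C_c·H/(1+e₀)·log₁₀(σ'_f/σ'_0) = 0.33×6.4/(1+1.18)×log₁₀(110.92/45.224)
    = 0.96881 × 0.38964 = 0.3775 m

S_c ≈ 0.377 m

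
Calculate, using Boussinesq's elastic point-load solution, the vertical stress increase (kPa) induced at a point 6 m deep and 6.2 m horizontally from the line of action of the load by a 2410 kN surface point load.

Boussinesq vertical stress below a point load on an elastic half-space:
Δσ_z = 3P/(2πz²) · [1 + (r/z)²]^(−5/2)
r/z = 6.2/6 = 1.0333; [1+(r/z)²]^(−5/2) = 0.16264.
Δσ_z = 3×2410/(2π×6²) × 0.16264 = 31.964 × 0.16264 = 5.199 kPa

Δσ_z ≈ 5.2 kPa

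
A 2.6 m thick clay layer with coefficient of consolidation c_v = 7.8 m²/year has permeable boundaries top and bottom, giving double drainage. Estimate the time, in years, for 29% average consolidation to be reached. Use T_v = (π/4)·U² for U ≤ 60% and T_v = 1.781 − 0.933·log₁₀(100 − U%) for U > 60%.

t ≈ 0.0143 years

Drainage path length: H_d = H/2 = 1.3 m (double drainage).
U ≤ 60%: T_v = (π/4)·U² = (π/4)×0.29² = 0.066052.
t = T_v·H_d²/c_v = 0.066052×1.3²/7.8 = 0.01431 years.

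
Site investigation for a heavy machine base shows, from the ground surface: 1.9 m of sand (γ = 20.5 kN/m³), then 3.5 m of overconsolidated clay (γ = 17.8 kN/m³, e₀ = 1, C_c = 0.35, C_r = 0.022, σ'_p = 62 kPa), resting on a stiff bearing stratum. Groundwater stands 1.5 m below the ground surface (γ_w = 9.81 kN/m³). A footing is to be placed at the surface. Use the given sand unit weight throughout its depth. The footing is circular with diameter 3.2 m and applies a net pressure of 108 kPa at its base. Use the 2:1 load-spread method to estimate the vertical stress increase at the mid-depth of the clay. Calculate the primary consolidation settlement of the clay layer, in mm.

Mid-depth of clay below the ground surface: z = 1.9 + 3.5/2 = 3.65 m.
Total vertical stress at mid-clay: σ_v = 20.5×1.9 + 17.8×1.75 = 70.1 kPa.
Pore pressure: u = 9.81×(3.65 − 1.5) = 21.091 kPa.
Initial effective stress: σ'_0 = σ_v − u = 70.1 − 21.091 = 49.009 kPa.
Stress increase at mid-clay by the 2:1 spreading method:
Δσ ≈ qD²/(D+z)² = 108×3.2²/(3.2+3.65)² = 23.569 kPa
Final effective stress: σ'_f = 49.009 + 23.569 = 72.578 kPa.
σ'_f = 72.578 > σ'_p = 62 kPa, so the stress path crosses the preconsolidation pressure — recompression up to σ'_p, then virgin compression beyond:
S_c = H/(1+e₀)·[C_r·log₁₀(σ'_p/σ'_0) + C_c·log₁₀(σ'_f/σ'_p)]
    = 3.5/2 × [0.022×log₁₀(62/49.009) + 0.35×log₁₀(72.578/62)]
    = 1.75 × [0.0022465 + 0.023945] = 0.04584 m

S_c ≈ 45.8 mm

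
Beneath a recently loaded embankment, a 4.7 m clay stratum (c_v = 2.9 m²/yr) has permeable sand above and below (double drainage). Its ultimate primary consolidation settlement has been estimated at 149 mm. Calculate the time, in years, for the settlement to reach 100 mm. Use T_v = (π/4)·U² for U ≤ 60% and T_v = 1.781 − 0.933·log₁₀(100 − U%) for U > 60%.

Drainage path length: H_d = H/2 = 2.35 m (double drainage).
U = S(t)/S_ult = 100/149 = 0.6711.
U > 60%: T_v = 1.781 − 0.933·log₁₀(100 − 67.114) = 0.36563.
t = T_v·H_d²/c_v = 0.36563×2.35²/2.9 = 0.6963 years.

t ≈ 0.696 years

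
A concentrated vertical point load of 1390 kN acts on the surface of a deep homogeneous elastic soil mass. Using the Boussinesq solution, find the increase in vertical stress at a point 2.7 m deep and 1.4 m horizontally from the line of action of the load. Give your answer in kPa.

Δσ_z ≈ 50.2 kPa

Boussinesq vertical stress below a point load on an elastic half-space:
Δσ_z = 3P/(2πz²) · [1 + (r/z)²]^(−5/2)
r/z = 1.4/2.7 = 0.51852; [1+(r/z)²]^(−5/2) = 0.5514.
Δσ_z = 3×1390/(2π×2.7²) × 0.5514 = 91.039 × 0.5514 = 50.2 kPa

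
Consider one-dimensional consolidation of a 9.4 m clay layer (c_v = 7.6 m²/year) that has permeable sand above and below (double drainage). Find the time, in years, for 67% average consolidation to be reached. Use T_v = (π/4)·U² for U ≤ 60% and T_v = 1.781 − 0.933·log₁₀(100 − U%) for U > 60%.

Drainage path length: H_d = H/2 = 4.7 m (double drainage).
U > 60%: T_v = 1.781 − 0.933·log₁₀(100 − 67) = 0.36423.
t = T_v·H_d²/c_v = 0.36423×4.7²/7.6 = 1.059 years.

t ≈ 1.06 years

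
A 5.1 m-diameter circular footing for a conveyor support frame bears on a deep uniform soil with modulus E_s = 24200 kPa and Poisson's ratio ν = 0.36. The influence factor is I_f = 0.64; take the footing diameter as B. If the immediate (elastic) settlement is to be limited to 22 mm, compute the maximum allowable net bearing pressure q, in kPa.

S_e = q·B·(1−ν²)/E_s · I_f  ⇒  q = S_e·E_s / (B·(1−ν²)·I_f).
q = 0.022 × 24200 / (5.1 × 0.8704 × 0.64) = 187.4 kPa

q ≈ 187 kPa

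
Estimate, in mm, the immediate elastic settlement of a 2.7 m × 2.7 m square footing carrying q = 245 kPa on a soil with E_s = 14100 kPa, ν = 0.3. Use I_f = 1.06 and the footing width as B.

Immediate (elastic) settlement: S_e = q·B·(1−ν²)/E_s · I_f.
S_e = 245 × 2.7 × (1 − 0.3²) / 14100 × 1.06
    = 245 × 2.7 × 0.91 / 14100 × 1.06
    = 0.04525 m = 45.25 mm

S_e ≈ 45.3 mm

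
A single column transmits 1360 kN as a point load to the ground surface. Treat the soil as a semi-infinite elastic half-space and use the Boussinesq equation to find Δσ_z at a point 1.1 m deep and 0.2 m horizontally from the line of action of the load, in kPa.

Δσ_z ≈ 495 kPa

Boussinesq vertical stress below a point load on an elastic half-space:
Δσ_z = 3P/(2πz²) · [1 + (r/z)²]^(−5/2)
r/z = 0.2/1.1 = 0.18182; [1+(r/z)²]^(−5/2) = 0.92191.
Δσ_z = 3×1360/(2π×1.1²) × 0.92191 = 536.65 × 0.92191 = 494.7 kPa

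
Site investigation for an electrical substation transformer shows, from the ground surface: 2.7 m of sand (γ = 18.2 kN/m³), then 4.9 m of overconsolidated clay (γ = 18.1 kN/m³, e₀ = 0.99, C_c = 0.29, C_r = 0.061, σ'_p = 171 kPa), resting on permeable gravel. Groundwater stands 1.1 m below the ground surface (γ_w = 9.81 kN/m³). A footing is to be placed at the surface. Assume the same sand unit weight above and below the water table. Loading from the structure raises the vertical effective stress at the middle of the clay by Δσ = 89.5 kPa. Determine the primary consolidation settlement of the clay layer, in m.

Mid-depth of clay below the ground surface: z = 2.7 + 4.9/2 = 5.15 m.
Total vertical stress at mid-clay: σ_v = 18.2×2.7 + 18.1×2.45 = 93.485 kPa.
Pore pressure: u = 9.81×(5.15 − 1.1) = 39.73 kPa.
Initial effective stress: σ'_0 = σ_v − u = 93.485 − 39.73 = 53.755 kPa.
Final effective stress: σ'_f = 53.755 + 89.5 = 143.25 kPa.
σ'_f = 143.25 ≤ σ'_p = 171 kPa, so the clay remains overconsolidated and only the recompression index applies:
S_c = C_r·H/(1+e₀)·log₁₀(σ'_f/σ'_0) = 0.061×4.9/1.99×log₁₀(143.25/53.755)
    = 0.1502 × 0.42568 = 0.06394 m

S_c ≈ 0.0639 m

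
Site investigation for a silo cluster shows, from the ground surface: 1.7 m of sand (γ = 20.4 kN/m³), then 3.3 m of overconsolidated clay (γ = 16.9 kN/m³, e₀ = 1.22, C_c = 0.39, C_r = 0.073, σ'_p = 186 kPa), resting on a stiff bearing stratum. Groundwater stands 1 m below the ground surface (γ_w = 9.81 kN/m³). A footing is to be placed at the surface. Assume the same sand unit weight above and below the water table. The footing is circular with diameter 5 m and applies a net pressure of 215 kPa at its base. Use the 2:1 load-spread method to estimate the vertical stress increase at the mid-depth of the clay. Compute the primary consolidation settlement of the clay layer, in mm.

Mid-depth of clay below the ground surface: z = 1.7 + 3.3/2 = 3.35 m.
Total vertical stress at mid-clay: σ_v = 20.4×1.7 + 16.9×1.65 = 62.565 kPa.
Pore pressure: u = 9.81×(3.35 − 1) = 23.054 kPa.
Initial effective stress: σ'_0 = σ_v − u = 62.565 − 23.054 = 39.511 kPa.
Stress increase at mid-clay by the 2:1 spreading method:
Δσ ≈ qD²/(D+z)² = 215×5²/(5+3.35)² = 77.091 kPa
Final effective stress: σ'_f = 39.511 + 77.091 = 116.6 kPa.
σ'_f = 116.6 ≤ σ'_p = 186 kPa, so the clay remains overconsolidated and only the recompression index applies:
S_c = C_r·H/(1+e₀)·log₁₀(σ'_f/σ'_0) = 0.073×3.3/2.22×log₁₀(116.6/39.511)
    = 0.10851 × 0.46998 = 0.051 m

S_c ≈ 51 mm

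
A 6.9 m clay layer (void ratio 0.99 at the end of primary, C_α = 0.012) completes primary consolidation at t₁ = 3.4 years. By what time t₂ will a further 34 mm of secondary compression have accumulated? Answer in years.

t₂ ≈ 22.3 years

S_s = C_α·H/(1+e_p)·log₁₀(t₂/t₁) ⇒ log₁₀(t₂/t₁) = S_s·(1+e_p)/(C_α·H).
log₁₀(t₂/t₁) = 0.034 × (1+0.99) / (0.012×6.9) = 0.8171
t₂ = t₁ × 10^0.8171 = 3.4 × 6.564 = 22.32 years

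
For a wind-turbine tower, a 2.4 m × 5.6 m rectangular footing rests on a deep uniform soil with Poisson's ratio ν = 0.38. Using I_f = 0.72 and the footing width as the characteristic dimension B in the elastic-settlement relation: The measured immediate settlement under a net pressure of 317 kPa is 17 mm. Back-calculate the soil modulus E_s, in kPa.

S_e = q·B·(1−ν²)/E_s · I_f  ⇒  E_s = q·B·(1−ν²)·I_f / S_e.
E_s = 317 × 2.4 × 0.8556 × 0.72 / 0.017 = 27570 kPa

E_s ≈ 27600 kPa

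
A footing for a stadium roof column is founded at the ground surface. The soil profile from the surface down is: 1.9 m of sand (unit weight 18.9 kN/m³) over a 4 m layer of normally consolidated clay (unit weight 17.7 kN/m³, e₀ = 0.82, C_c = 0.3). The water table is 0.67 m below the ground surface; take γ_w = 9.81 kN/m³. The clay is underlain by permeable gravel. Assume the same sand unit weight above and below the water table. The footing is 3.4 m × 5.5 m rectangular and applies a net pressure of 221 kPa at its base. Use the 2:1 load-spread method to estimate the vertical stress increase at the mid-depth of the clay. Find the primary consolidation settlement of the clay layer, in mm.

Mid-depth of clay below the ground surface: z = 1.9 + 4/2 = 3.9 m.
Total vertical stress at mid-clay: σ_v = 18.9×1.9 + 17.7×2 = 71.31 kPa.
Pore pressure: u = 9.81×(3.9 − 0.67) = 31.686 kPa.
Initial effective stress: σ'_0 = σ_v − u = 71.31 − 31.686 = 39.624 kPa.
Stress increase at mid-clay by the 2:1 spreading method:
Δσ = qBL/((B+z)(L+z)) = 221×3.4×5.5/((3.4+3.9)(5.5+3.9)) = 60.226 kPa
Final effective stress: σ'_f = σ'_0 + Δσ = 39.624 + 60.226 = 99.85 kPa.
Normally consolidated clay, so the full stress increment lies on the virgin compression line:
S_c = C_c·H/(1+e₀)·log₁₀(σ'_f/σ'_0) = 0.3×4/(1+0.82)×log₁₀(99.85/39.624)
    = 0.65934 × 0.40139 = 0.2647 m

S_c ≈ 265 mm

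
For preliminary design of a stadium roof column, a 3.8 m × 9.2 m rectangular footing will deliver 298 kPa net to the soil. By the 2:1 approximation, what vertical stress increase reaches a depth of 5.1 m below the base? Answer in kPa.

By the 2:1 method the load spreads at 1 horizontal : 2 vertical, so at depth z the loaded area has grown by z in each plan dimension:
Δσ = qBL/((B+z)(L+z)) = 298×3.8×9.2/((3.8+5.1)(9.2+5.1)) = 81.858 kPa

Δσ_z ≈ 81.9 kPa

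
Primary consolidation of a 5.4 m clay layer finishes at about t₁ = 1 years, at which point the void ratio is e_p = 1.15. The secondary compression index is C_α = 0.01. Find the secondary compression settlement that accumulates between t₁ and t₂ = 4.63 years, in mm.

Secondary compression: S_s = C_α·H/(1+e_p)·log₁₀(t₂/t₁)
S_s = 0.01×5.4/(1+1.15)×log₁₀(4.63/1)
    = 0.02512 × 0.6656 = 0.01672 m

S_s ≈ 16.7 mm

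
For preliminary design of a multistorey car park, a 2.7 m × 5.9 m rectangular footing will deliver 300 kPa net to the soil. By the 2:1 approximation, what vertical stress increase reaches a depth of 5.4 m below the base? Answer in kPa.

Δσ_z ≈ 52.2 kPa

By the 2:1 method the load spreads at 1 horizontal : 2 vertical, so at depth z the loaded area has grown by z in each plan dimension:
Δσ = qBL/((B+z)(L+z)) = 300×2.7×5.9/((2.7+5.4)(5.9+5.4)) = 52.212 kPa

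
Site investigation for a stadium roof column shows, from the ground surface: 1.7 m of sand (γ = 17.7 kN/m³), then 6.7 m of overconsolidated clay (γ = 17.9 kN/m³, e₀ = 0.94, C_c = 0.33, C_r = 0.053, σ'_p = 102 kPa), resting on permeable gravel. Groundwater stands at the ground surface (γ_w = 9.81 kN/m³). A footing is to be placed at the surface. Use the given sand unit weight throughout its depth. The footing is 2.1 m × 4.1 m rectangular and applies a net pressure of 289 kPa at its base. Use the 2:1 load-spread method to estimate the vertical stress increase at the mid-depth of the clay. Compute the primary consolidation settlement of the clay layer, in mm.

Mid-depth of clay below the ground surface: z = 1.7 + 6.7/2 = 5.05 m.
Total vertical stress at mid-clay: σ_v = 17.7×1.7 + 17.9×3.35 = 90.055 kPa.
Pore pressure: u = 9.81×(5.05 − 0) = 49.541 kPa.
Initial effective stress: σ'_0 = σ_v − u = 90.055 − 49.541 = 40.514 kPa.
Stress increase at mid-clay by the 2:1 spreading method:
Δσ = qBL/((B+z)(L+z)) = 289×2.1×4.1/((2.1+5.05)(4.1+5.05)) = 38.034 kPa
Final effective stress: σ'_f = 40.514 + 38.034 = 78.548 kPa.
σ'_f = 78.548 ≤ σ'_p = 102 kPa, so the clay remains overconsolidated and only the recompression index applies:
S_c = C_r·H/(1+e₀)·log₁₀(σ'_f/σ'_0) = 0.053×6.7/1.94×log₁₀(78.548/40.514)
    = 0.18304 × 0.28753 = 0.05263 m

S_c ≈ 52.6 mm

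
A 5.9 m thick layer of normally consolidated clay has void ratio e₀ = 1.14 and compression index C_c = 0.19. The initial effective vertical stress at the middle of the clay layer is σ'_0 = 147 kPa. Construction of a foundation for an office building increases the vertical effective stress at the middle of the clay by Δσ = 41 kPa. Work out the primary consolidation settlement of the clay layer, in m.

S_c ≈ 0.056 m

Final effective stress: σ'_f = σ'_0 + Δσ = 147 + 41 = 188 kPa.
Normally consolidated clay, so the full stress increment lies on the virgin compression line:
S_c = C_c·H/(1+e₀)·log₁₀(σ'_f/σ'_0) = 0.19×5.9/(1+1.14)×log₁₀(188/147)
    = 0.52383 × 0.10684 = 0.05597 m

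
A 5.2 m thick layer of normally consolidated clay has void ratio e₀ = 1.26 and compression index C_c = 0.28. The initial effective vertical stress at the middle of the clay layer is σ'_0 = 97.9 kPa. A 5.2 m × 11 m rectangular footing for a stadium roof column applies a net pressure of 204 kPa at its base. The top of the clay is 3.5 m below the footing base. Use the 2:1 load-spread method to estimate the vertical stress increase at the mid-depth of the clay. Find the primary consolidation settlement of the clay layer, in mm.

S_c ≈ 134 mm

Mid-depth of clay below the footing base: z = 3.5 + 5.2/2 = 6.1 m.
Stress increase at mid-clay by the 2:1 spreading method:
Δσ = qBL/((B+z)(L+z)) = 204×5.2×11/((5.2+6.1)(11+6.1)) = 60.388 kPa
Final effective stress: σ'_f = σ'_0 + Δσ = 97.9 + 60.388 = 158.29 kPa.
Normally consolidated clay, so the full stress increment lies on the virgin compression line:
S_c = C_c·H/(1+e₀)·log₁₀(σ'_f/σ'_0) = 0.28×5.2/(1+1.26)×log₁₀(158.29/97.9)
    = 0.64425 × 0.20867 = 0.1344 m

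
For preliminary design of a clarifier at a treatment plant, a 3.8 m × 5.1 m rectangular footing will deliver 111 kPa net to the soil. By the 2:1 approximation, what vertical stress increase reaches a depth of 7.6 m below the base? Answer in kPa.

Δσ_z ≈ 14.9 kPa

By the 2:1 method the load spreads at 1 horizontal : 2 vertical, so at depth z the loaded area has grown by z in each plan dimension:
Δσ = qBL/((B+z)(L+z)) = 111×3.8×5.1/((3.8+7.6)(5.1+7.6)) = 14.858 kPa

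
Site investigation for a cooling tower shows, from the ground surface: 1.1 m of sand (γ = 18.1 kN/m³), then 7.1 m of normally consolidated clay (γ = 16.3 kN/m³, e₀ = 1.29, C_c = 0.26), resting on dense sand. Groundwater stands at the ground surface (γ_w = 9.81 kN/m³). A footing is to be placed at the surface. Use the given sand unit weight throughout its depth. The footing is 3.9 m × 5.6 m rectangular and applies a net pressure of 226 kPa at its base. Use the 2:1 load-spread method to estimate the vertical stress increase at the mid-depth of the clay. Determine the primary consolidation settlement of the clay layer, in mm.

S_c ≈ 354 mm

Mid-depth of clay below the ground surface: z = 1.1 + 7.1/2 = 4.65 m.
Total vertical stress at mid-clay: σ_v = 18.1×1.1 + 16.3×3.55 = 77.775 kPa.
Pore pressure: u = 9.81×(4.65 − 0) = 45.617 kPa.
Initial effective stress: σ'_0 = σ_v − u = 77.775 − 45.617 = 32.158 kPa.
Stress increase at mid-clay by the 2:1 spreading method:
Δσ = qBL/((B+z)(L+z)) = 226×3.9×5.6/((3.9+4.65)(5.6+4.65)) = 56.321 kPa
Final effective stress: σ'_f = σ'_0 + Δσ = 32.158 + 56.321 = 88.479 kPa.
Normally consolidated clay, so the full stress increment lies on the virgin compression line:
S_c = C_c·H/(1+e₀)·log₁₀(σ'_f/σ'_0) = 0.26×7.1/(1+1.29)×log₁₀(88.479/32.158)
    = 0.80611 × 0.43955 = 0.3543 m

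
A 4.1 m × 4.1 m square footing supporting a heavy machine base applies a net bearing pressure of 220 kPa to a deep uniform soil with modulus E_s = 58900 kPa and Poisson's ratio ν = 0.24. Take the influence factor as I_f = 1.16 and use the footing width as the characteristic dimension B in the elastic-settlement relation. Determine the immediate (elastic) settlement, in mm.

Immediate (elastic) settlement: S_e = q·B·(1−ν²)/E_s · I_f.
S_e = 220 × 4.1 × (1 − 0.24²) / 58900 × 1.16
    = 220 × 4.1 × 0.9424 / 58900 × 1.16
    = 0.01674 m = 16.74 mm

S_e ≈ 16.7 mm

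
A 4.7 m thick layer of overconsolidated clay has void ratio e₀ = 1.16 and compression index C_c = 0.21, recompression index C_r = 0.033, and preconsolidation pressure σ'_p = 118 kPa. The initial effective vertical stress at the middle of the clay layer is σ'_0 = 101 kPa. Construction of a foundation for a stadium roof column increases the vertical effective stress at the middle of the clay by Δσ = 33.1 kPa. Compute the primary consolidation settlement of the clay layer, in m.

S_c ≈ 0.0302 m

Final effective stress: σ'_f = 101 + 33.1 = 134.1 kPa.
σ'_f = 134.1 > σ'_p = 118 kPa, so the stress path crosses the preconsolidation pressure — recompression up to σ'_p, then virgin compression beyond:
S_c = H/(1+e₀)·[C_r·log₁₀(σ'_p/σ'_0) + C_c·log₁₀(σ'_f/σ'_p)]
    = 4.7/2.16 × [0.033×log₁₀(118/101) + 0.21×log₁₀(134.1/118)]
    = 2.1759 × [0.0022295 + 0.011665] = 0.03023 m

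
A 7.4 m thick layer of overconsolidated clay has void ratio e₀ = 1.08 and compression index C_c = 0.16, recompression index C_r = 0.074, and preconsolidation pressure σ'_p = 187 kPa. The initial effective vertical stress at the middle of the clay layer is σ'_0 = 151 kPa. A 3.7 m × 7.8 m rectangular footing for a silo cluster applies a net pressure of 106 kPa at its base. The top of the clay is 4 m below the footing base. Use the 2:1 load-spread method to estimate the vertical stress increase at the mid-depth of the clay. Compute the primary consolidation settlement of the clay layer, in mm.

S_c ≈ 12.4 mm

Mid-depth of clay below the footing base: z = 4 + 7.4/2 = 7.7 m.
Stress increase at mid-clay by the 2:1 spreading method:
Δσ = qBL/((B+z)(L+z)) = 106×3.7×7.8/((3.7+7.7)(7.8+7.7)) = 17.313 kPa
Final effective stress: σ'_f = 151 + 17.313 = 168.31 kPa.
σ'_f = 168.31 ≤ σ'_p = 187 kPa, so the clay remains overconsolidated and only the recompression index applies:
S_c = C_r·H/(1+e₀)·log₁₀(σ'_f/σ'_0) = 0.074×7.4/2.08×log₁₀(168.31/151)
    = 0.26327 × 0.047133 = 0.01241 m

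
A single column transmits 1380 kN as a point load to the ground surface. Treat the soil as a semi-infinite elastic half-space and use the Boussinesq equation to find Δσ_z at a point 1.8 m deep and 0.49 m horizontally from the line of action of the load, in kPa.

Boussinesq vertical stress below a point load on an elastic half-space:
Δσ_z = 3P/(2πz²) · [1 + (r/z)²]^(−5/2)
r/z = 0.49/1.8 = 0.27222; [1+(r/z)²]^(−5/2) = 0.83634.
Δσ_z = 3×1380/(2π×1.8²) × 0.83634 = 203.36 × 0.83634 = 170.1 kPa

Δσ_z ≈ 170 kPa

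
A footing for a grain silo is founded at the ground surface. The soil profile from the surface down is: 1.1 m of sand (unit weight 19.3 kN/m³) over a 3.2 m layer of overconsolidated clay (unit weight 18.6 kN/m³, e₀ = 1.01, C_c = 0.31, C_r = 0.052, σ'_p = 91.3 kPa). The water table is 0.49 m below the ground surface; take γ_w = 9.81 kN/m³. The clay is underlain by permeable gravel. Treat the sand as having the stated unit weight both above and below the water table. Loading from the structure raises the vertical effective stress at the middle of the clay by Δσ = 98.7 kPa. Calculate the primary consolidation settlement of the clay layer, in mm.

S_c ≈ 113 mm

Mid-depth of clay below the ground surface: z = 1.1 + 3.2/2 = 2.7 m.
Total vertical stress at mid-clay: σ_v = 19.3×1.1 + 18.6×1.6 = 50.99 kPa.
Pore pressure: u = 9.81×(2.7 − 0.49) = 21.68 kPa.
Initial effective stress: σ'_0 = σ_v − u = 50.99 − 21.68 = 29.31 kPa.
Final effective stress: σ'_f = 29.31 + 98.7 = 128.01 kPa.
σ'_f = 128.01 > σ'_p = 91.3 kPa, so the stress path crosses the preconsolidation pressure — recompression up to σ'_p, then virgin compression beyond:
S_c = H/(1+e₀)·[C_r·log₁₀(σ'_p/σ'_0) + C_c·log₁₀(σ'_f/σ'_p)]
    = 3.2/2.01 × [0.052×log₁₀(91.3/29.31) + 0.31×log₁₀(128.01/91.3)]
    = 1.592 × [0.02566 + 0.0455] = 0.1133 m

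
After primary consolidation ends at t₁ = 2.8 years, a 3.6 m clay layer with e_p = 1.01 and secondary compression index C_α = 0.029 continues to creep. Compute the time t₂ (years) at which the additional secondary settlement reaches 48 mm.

t₂ ≈ 23.5 years

S_s = C_α·H/(1+e_p)·log₁₀(t₂/t₁) ⇒ log₁₀(t₂/t₁) = S_s·(1+e_p)/(C_α·H).
log₁₀(t₂/t₁) = 0.048 × (1+1.01) / (0.029×3.6) = 0.9241
t₂ = t₁ × 10^0.9241 = 2.8 × 8.397 = 23.51 years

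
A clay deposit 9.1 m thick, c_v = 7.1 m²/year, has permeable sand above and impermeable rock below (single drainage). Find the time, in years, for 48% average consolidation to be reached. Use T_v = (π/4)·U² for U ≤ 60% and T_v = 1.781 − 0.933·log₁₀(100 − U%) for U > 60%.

Drainage path length: H_d = H = 9.1 m (single drainage).
U ≤ 60%: T_v = (π/4)·U² = (π/4)×0.48² = 0.18096.
t = T_v·H_d²/c_v = 0.18096×9.1²/7.1 = 2.111 years.

t ≈ 2.11 years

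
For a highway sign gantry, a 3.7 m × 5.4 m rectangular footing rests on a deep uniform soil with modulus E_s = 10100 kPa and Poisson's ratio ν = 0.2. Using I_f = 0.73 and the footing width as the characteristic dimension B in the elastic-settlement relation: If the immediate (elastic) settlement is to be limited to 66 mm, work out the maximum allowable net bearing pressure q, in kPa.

S_e = q·B·(1−ν²)/E_s · I_f  ⇒  q = S_e·E_s / (B·(1−ν²)·I_f).
q = 0.066 × 10100 / (3.7 × 0.96 × 0.73) = 257.1 kPa

q ≈ 257 kPa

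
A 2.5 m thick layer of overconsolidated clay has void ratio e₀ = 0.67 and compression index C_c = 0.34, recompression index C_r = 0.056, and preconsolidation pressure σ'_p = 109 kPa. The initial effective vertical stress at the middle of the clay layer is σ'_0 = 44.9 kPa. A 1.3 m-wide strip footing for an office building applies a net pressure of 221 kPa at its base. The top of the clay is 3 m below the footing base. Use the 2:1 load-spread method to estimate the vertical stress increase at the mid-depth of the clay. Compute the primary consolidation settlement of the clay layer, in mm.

S_c ≈ 27.9 mm

Mid-depth of clay below the footing base: z = 3 + 2.5/2 = 4.25 m.
Stress increase at mid-clay by the 2:1 spreading method:
Δσ = qB/(B+z) = 221×1.3/(1.3+4.25) = 51.766 kPa
Final effective stress: σ'_f = 44.9 + 51.766 = 96.666 kPa.
σ'_f = 96.666 ≤ σ'_p = 109 kPa, so the clay remains overconsolidated and only the recompression index applies:
S_c = C_r·H/(1+e₀)·log₁₀(σ'_f/σ'_0) = 0.056×2.5/1.67×log₁₀(96.666/44.9)
    = 0.083832 × 0.33303 = 0.02792 m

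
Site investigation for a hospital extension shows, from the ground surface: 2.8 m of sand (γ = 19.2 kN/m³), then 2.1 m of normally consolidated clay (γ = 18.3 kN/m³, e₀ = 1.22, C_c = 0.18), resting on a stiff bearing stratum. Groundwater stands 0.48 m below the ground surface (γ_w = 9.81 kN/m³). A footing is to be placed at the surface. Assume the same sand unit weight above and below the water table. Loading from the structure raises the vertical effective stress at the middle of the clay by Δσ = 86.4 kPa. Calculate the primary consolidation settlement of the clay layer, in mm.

Mid-depth of clay below the ground surface: z = 2.8 + 2.1/2 = 3.85 m.
Total vertical stress at mid-clay: σ_v = 19.2×2.8 + 18.3×1.05 = 72.975 kPa.
Pore pressure: u = 9.81×(3.85 − 0.48) = 33.06 kPa.
Initial effective stress: σ'_0 = σ_v − u = 72.975 − 33.06 = 39.915 kPa.
Final effective stress: σ'_f = σ'_0 + Δσ = 39.915 + 86.4 = 126.31 kPa.
Normally consolidated clay, so the full stress increment lies on the virgin compression line:
S_c = C_c·H/(1+e₀)·log₁₀(σ'_f/σ'_0) = 0.18×2.1/(1+1.22)×log₁₀(126.31/39.915)
    = 0.17027 × 0.5003 = 0.08519 m

S_c ≈ 85.2 mm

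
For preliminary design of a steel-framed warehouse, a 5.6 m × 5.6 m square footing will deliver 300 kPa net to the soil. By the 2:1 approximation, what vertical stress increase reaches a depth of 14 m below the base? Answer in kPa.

Δσ_z ≈ 24.5 kPa

By the 2:1 method the load spreads at 1 horizontal : 2 vertical, so at depth z the loaded area has grown by z in each plan dimension:
Δσ = qBL/((B+z)(L+z)) = 300×5.6×5.6/((5.6+14)(5.6+14)) = 24.49 kPa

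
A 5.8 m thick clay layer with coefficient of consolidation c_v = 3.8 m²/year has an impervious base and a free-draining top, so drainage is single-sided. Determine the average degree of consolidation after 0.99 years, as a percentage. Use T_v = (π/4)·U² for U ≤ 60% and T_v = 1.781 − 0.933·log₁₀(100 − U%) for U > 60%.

Drainage path length: H_d = H = 5.8 m (single drainage).
T_v = c_v·t/H_d² = 3.8×0.99/5.8² = 0.11183.
T_v = 0.11183 corresponds to the U ≤ 60% branch:
U = √(4T_v/π) = 0.3773

U ≈ 37.7 %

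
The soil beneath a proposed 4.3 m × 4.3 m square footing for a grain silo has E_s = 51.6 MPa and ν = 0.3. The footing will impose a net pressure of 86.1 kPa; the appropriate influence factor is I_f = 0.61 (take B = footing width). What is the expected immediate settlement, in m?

Immediate (elastic) settlement: S_e = q·B·(1−ν²)/E_s · I_f.
E_s = 51.6 MPa = 51600 kPa.
S_e = 86.1 × 4.3 × (1 − 0.3²) / 51600 × 0.61
    = 86.1 × 4.3 × 0.91 / 51600 × 0.61
    = 0.003983 m

S_e ≈ 0.00398 m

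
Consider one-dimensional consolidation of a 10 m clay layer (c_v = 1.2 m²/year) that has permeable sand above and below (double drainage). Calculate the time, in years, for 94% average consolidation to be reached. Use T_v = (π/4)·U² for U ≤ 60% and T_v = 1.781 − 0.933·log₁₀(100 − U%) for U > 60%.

t ≈ 22 years

Drainage path length: H_d = H/2 = 5 m (double drainage).
U > 60%: T_v = 1.781 − 0.933·log₁₀(100 − 94) = 1.055.
t = T_v·H_d²/c_v = 1.055×5²/1.2 = 21.98 years.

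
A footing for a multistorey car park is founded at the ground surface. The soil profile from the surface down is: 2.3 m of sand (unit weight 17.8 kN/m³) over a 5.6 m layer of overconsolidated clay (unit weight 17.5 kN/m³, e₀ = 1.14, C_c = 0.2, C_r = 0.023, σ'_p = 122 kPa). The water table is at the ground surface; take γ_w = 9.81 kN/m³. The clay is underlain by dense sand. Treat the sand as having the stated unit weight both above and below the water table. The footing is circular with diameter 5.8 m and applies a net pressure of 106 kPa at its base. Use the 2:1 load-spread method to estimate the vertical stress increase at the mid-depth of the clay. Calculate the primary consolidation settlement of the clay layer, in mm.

Mid-depth of clay below the ground surface: z = 2.3 + 5.6/2 = 5.1 m.
Total vertical stress at mid-clay: σ_v = 17.8×2.3 + 17.5×2.8 = 89.94 kPa.
Pore pressure: u = 9.81×(5.1 − 0) = 50.031 kPa.
Initial effective stress: σ'_0 = σ_v − u = 89.94 − 50.031 = 39.909 kPa.
Stress increase at mid-clay by the 2:1 spreading method:
Δσ ≈ qD²/(D+z)² = 106×5.8²/(5.8+5.1)² = 30.013 kPa
Final effective stress: σ'_f = 39.909 + 30.013 = 69.922 kPa.
σ'_f = 69.922 ≤ σ'_p = 122 kPa, so the clay remains overconsolidated and only the recompression index applies:
S_c = C_r·H/(1+e₀)·log₁₀(σ'_f/σ'_0) = 0.023×5.6/2.14×log₁₀(69.922/39.909)
    = 0.060186 × 0.24354 = 0.01466 m

S_c ≈ 14.7 mm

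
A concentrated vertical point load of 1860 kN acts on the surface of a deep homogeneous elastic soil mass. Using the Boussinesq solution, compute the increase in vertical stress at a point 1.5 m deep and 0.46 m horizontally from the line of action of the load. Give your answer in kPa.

Boussinesq vertical stress below a point load on an elastic half-space:
Δσ_z = 3P/(2πz²) · [1 + (r/z)²]^(−5/2)
r/z = 0.46/1.5 = 0.30667; [1+(r/z)²]^(−5/2) = 0.79875.
Δσ_z = 3×1860/(2π×1.5²) × 0.79875 = 394.7 × 0.79875 = 315.3 kPa

Δσ_z ≈ 315 kPa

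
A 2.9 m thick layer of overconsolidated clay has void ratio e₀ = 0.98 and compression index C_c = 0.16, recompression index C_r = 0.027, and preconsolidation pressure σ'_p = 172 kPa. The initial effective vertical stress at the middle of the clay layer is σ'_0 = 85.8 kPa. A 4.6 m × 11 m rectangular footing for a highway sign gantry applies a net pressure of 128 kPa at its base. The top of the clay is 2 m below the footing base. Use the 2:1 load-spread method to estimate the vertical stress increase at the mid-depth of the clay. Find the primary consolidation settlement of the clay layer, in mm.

Mid-depth of clay below the footing base: z = 2 + 2.9/2 = 3.45 m.
Stress increase at mid-clay by the 2:1 spreading method:
Δσ = qBL/((B+z)(L+z)) = 128×4.6×11/((4.6+3.45)(11+3.45)) = 55.68 kPa
Final effective stress: σ'_f = 85.8 + 55.68 = 141.48 kPa.
σ'_f = 141.48 ≤ σ'_p = 172 kPa, so the clay remains overconsolidated and only the recompression index applies:
S_c = C_r·H/(1+e₀)·log₁₀(σ'_f/σ'_0) = 0.027×2.9/1.98×log₁₀(141.48/85.8)
    = 0.039544 × 0.21721 = 0.008589 m

S_c ≈ 8.59 mm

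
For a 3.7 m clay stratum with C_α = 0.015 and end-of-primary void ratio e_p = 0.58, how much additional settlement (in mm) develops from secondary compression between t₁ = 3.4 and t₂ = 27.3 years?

Secondary compression: S_s = C_α·H/(1+e_p)·log₁₀(t₂/t₁)
S_s = 0.015×3.7/(1+0.58)×log₁₀(27.3/3.4)
    = 0.03513 × 0.9047 = 0.03178 m

S_s ≈ 31.8 mm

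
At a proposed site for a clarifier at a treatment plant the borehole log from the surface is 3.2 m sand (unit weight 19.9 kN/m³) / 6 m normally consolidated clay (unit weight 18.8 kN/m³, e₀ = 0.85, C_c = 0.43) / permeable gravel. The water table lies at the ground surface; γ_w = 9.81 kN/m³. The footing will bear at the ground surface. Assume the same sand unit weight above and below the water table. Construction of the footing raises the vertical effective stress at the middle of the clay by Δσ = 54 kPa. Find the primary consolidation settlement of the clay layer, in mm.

S_c ≈ 392 mm

Mid-depth of clay below the ground surface: z = 3.2 + 6/2 = 6.2 m.
Total vertical stress at mid-clay: σ_v = 19.9×3.2 + 18.8×3 = 120.08 kPa.
Pore pressure: u = 9.81×(6.2 − 0) = 60.822 kPa.
Initial effective stress: σ'_0 = σ_v − u = 120.08 − 60.822 = 59.258 kPa.
Final effective stress: σ'_f = σ'_0 + Δσ = 59.258 + 54 = 113.26 kPa.
Normally consolidated clay, so the full stress increment lies on the virgin compression line:
S_c = C_c·H/(1+e₀)·log₁₀(σ'_f/σ'_0) = 0.43×6/(1+0.85)×log₁₀(113.26/59.258)
    = 1.3946 × 0.28133 = 0.3923 m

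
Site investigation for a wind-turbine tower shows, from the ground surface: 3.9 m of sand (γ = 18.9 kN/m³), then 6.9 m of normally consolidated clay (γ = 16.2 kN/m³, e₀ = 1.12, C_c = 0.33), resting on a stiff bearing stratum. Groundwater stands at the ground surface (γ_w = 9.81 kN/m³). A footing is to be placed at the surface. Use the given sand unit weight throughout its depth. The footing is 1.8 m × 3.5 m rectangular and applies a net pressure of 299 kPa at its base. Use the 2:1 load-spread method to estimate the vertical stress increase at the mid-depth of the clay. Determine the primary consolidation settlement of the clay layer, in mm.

Mid-depth of clay below the ground surface: z = 3.9 + 6.9/2 = 7.35 m.
Total vertical stress at mid-clay: σ_v = 18.9×3.9 + 16.2×3.45 = 129.6 kPa.
Pore pressure: u = 9.81×(7.35 − 0) = 72.103 kPa.
Initial effective stress: σ'_0 = σ_v − u = 129.6 − 72.103 = 57.497 kPa.
Stress increase at mid-clay by the 2:1 spreading method:
Δσ = qBL/((B+z)(L+z)) = 299×1.8×3.5/((1.8+7.35)(3.5+7.35)) = 18.974 kPa
Final effective stress: σ'_f = σ'_0 + Δσ = 57.497 + 18.974 = 76.471 kPa.
Normally consolidated clay, so the full stress increment lies on the virgin compression line:
S_c = C_c·H/(1+e₀)·log₁₀(σ'_f/σ'_0) = 0.33×6.9/(1+1.12)×log₁₀(76.471/57.497)
    = 1.0741 × 0.12385 = 0.133 m

S_c ≈ 133 mm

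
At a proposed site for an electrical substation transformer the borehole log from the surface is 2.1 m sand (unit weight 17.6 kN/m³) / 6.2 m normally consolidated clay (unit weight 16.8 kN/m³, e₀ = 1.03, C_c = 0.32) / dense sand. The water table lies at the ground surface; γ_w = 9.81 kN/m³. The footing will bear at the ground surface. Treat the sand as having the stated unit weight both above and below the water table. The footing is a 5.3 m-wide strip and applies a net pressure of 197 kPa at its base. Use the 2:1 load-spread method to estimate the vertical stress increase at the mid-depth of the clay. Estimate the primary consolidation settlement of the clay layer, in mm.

S_c ≈ 545 mm

Mid-depth of clay below the ground surface: z = 2.1 + 6.2/2 = 5.2 m.
Total vertical stress at mid-clay: σ_v = 17.6×2.1 + 16.8×3.1 = 89.04 kPa.
Pore pressure: u = 9.81×(5.2 − 0) = 51.012 kPa.
Initial effective stress: σ'_0 = σ_v − u = 89.04 − 51.012 = 38.028 kPa.
Stress increase at mid-clay by the 2:1 spreading method:
Δσ = qB/(B+z) = 197×5.3/(5.3+5.2) = 99.438 kPa
Final effective stress: σ'_f = σ'_0 + Δσ = 38.028 + 99.438 = 137.47 kPa.
Normally consolidated clay, so the full stress increment lies on the virgin compression line:
S_c = C_c·H/(1+e₀)·log₁₀(σ'_f/σ'_0) = 0.32×6.2/(1+1.03)×log₁₀(137.47/38.028)
    = 0.97734 × 0.5581 = 0.5455 m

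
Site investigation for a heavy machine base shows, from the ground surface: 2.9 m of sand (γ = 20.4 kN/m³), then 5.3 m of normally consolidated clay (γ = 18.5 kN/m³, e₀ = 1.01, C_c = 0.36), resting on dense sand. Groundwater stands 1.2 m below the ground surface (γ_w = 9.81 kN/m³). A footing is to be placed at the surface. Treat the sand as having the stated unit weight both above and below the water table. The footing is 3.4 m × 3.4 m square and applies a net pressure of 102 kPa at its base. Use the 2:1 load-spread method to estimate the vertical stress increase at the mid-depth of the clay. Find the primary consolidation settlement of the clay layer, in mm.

Mid-depth of clay below the ground surface: z = 2.9 + 5.3/2 = 5.55 m.
Total vertical stress at mid-clay: σ_v = 20.4×2.9 + 18.5×2.65 = 108.19 kPa.
Pore pressure: u = 9.81×(5.55 − 1.2) = 42.673 kPa.
Initial effective stress: σ'_0 = σ_v − u = 108.19 − 42.673 = 65.517 kPa.
Stress increase at mid-clay by the 2:1 spreading method:
Δσ = qBL/((B+z)(L+z)) = 102×3.4×3.4/((3.4+5.55)(3.4+5.55)) = 14.72 kPa
Final effective stress: σ'_f = σ'_0 + Δσ = 65.517 + 14.72 = 80.237 kPa.
Normally consolidated clay, so the full stress increment lies on the virgin compression line:
S_c = C_c·H/(1+e₀)·log₁₀(σ'_f/σ'_0) = 0.36×5.3/(1+1.01)×log₁₀(80.237/65.517)
    = 0.94925 × 0.088021 = 0.08355 m

S_c ≈ 83.6 mm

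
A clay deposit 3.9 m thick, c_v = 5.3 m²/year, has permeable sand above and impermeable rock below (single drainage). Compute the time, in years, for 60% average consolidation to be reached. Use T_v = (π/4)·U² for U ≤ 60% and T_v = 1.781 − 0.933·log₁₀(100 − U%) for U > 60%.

Drainage path length: H_d = H = 3.9 m (single drainage).
U ≤ 60%: T_v = (π/4)·U² = (π/4)×0.6² = 0.28274.
t = T_v·H_d²/c_v = 0.28274×3.9²/5.3 = 0.8114 years.

t ≈ 0.811 years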